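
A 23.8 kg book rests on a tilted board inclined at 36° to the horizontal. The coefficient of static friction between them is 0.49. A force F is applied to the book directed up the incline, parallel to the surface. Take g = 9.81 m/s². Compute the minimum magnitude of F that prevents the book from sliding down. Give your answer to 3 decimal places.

44.680 N

The normal force is N = mg cos 36° = 188.888 N. With F at its minimum the book is on the verge of sliding down, so static friction is at its maximum μ_s N = 0.49 × 188.888 = 92.555 N and acts up the slope.
Equilibrium along the incline: F + μ_s N = mg sin 36°, so F = 137.235 − 92.555 = 44.680 N.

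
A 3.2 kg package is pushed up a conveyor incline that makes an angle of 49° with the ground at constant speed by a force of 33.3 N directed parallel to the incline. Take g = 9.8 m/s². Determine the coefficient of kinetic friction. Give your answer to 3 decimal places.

At constant speed ΣF = 0 along the incline. The applied 33.3 N acts up the slope; the weight component mg sin 49° = 23.668 N and kinetic friction μN both act down the slope.
So 33.3 = 23.668 + μ × 20.574, giving μ = (33.3 − 23.668) / 20.574 = 0.4682.

0.468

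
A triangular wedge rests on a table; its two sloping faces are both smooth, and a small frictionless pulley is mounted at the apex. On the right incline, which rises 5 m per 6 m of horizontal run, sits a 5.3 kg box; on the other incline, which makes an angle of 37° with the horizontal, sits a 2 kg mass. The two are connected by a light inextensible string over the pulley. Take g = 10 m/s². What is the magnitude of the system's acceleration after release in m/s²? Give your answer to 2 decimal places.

3.00 m/s²

Resolve each weight along its own incline: the 5.3 kg mass has component 5.3 × 10 × sin 39.81° = 33.930 N down its slope, and the 2 kg mass has 2 × 10 × sin 37° = 12.036 N down its slope.
The 5.3 kg side's 33.930 N exceeds the other side's 12.036 N, so that mass slides down and the 2 kg mass slides up. Taking that direction as positive, Newton's second law for the whole system gives 33.930 − 12.036 = (5.3 + 2) a, so a = 21.894 / 7.3 = 2.9992 m/s².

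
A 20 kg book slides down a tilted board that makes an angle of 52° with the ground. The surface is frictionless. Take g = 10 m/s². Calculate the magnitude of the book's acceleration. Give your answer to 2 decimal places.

7.88 m/s²

Resolving the weight along the incline: the component pulling the book down the slope is mg sin 52° = 20 × 10 × 0.7880 = 157.600 N, and the normal force is N = mg cos 52° = 20 × 10 × 0.6157 = 123.140 N.
With no friction the net force along the incline is 157.600 N, so a = g sin 52° = 157.600 / 20 = 7.8800 m/s².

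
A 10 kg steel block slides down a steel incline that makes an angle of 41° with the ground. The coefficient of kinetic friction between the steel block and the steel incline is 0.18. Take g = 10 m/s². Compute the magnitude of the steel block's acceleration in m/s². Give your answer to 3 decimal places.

Resolving the weight along the incline: the component pulling the steel block down the slope is mg sin 41° = 10 × 10 × 0.6561 = 65.610 N, and the normal force is N = mg cos 41° = 10 × 10 × 0.7547 = 75.470 N.
Kinetic friction acts up the slope with magnitude f = μN = 0.18 × 75.470 = 13.585 N.
Net force along the incline is 65.610 − 13.585 = 52.025 N, so a = 52.025 / 10 = 5.2025 m/s².

5.202 m/s²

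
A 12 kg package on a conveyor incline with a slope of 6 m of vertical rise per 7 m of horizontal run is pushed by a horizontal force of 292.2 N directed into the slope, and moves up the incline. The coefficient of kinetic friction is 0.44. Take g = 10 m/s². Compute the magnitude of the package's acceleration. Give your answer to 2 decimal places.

1.67 m/s²

The horizontal push has components F cos 40.60° = 292.2 × 0.7593 = 221.867 N up the incline and F sin 40.60° = 292.2 × 0.6508 = 190.164 N pressing into the surface.
The normal force is therefore N = mg cos 40.60° + F sin 40.60° = 91.116 + 190.164 = 281.280 N, and kinetic friction down the slope is μN = 0.44 × 281.280 = 123.763 N.
Along the incline: F cos 40.60° − mg sin 40.60° − μN = ma, so 221.867 − 78.096 − 123.763 = 12 a, giving a = 1.6673 m/s².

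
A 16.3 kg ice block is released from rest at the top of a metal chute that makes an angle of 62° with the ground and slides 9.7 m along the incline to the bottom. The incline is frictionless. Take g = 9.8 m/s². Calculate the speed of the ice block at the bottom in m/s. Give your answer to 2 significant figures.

13 m/s

The weight component along the incline is mg sin 62° = 141.042 N and the normal force is N = mg cos 62° = 74.993 N.
With no friction, a = g sin 62° = 8.6529 m/s².
Starting from rest over a distance of 9.7 m, v² = 2aL = 2 × 8.6529 × 9.7 = 167.8663, so v = 12.9563 m/s.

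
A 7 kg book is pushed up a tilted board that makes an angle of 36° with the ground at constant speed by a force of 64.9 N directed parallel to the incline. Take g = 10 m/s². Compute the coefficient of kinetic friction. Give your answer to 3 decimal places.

0.419

At constant speed ΣF = 0 along the incline. The applied 64.9 N acts up the slope; the weight component mg sin 36° = 41.145 N and kinetic friction μN both act down the slope.
So 64.9 = 41.145 + μ × 56.631, giving μ = (64.9 − 41.145) / 56.631 = 0.4195.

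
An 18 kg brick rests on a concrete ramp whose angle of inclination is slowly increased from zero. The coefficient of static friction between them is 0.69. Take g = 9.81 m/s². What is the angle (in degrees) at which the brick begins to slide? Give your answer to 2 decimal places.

At the threshold of sliding, static friction is at its maximum μ_s N and exactly balances the weight component along the incline: mg sin θ = μ_s mg cos θ.
Hence tan θ = μ_s = 0.69, so θ = arctan(0.69) = 34.6057°.

34.61°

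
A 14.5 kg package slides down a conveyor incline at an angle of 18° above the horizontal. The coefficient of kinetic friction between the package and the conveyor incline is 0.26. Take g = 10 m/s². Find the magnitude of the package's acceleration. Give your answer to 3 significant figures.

Resolving the weight along the incline: the component pulling the package down the slope is mg sin 18° = 14.5 × 10 × 0.3090 = 44.805 N, and the normal force is N = mg cos 18° = 14.5 × 10 × 0.9511 = 137.909 N.
Kinetic friction acts up the slope with magnitude f = μN = 0.26 × 137.909 = 35.856 N.
Net force along the incline is 44.805 − 35.856 = 8.949 N, so a = 8.949 / 14.5 = 0.6172 m/s².

0.617 m/s²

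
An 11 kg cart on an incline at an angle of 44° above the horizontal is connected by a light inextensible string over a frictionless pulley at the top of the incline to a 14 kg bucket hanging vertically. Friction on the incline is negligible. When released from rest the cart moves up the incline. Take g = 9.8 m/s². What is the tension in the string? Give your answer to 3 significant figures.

102 N

For the cart on the incline: the weight component along the slope is m₁g sin 44° = 11 × 9.8 × 0.6947 = 74.889 N and the normal force is N = m₁g cos 44° = 77.545 N.
Newton's second law for the cart (up-slope positive): T − 74.889 = 11 a. For the hanging bucket (downward positive): 14 × 9.8 − T = 14 a.
Adding the two equations eliminates T: 62.311 = 25 a, so a = 2.4924 m/s².
Then from the hanging bucket's equation, T = 14 × (9.8 − 2.4924) = 102.306 N.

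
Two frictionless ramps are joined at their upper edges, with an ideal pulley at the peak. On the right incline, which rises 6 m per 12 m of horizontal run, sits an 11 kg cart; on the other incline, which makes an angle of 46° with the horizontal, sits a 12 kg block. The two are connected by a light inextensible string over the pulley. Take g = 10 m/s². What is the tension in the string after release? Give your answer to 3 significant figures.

Resolve each weight along its own incline: the 11 kg mass has component 11 × 10 × sin 26.57° = 49.193 N down its slope, and the 12 kg mass has 12 × 10 × sin 46° = 86.321 N down its slope.
The 12 kg side's 86.321 N exceeds the other side's 49.193 N, so that mass slides down and the 11 kg mass slides up. Taking that direction as positive, Newton's second law for the whole system gives 86.321 − 49.193 = (11 + 12) a, so a = 37.128 / 23 = 1.6143 m/s².
For the 11 kg mass (up-slope positive): T − 49.193 = 11 × 1.6143, so T = 66.950 N.

67.0 N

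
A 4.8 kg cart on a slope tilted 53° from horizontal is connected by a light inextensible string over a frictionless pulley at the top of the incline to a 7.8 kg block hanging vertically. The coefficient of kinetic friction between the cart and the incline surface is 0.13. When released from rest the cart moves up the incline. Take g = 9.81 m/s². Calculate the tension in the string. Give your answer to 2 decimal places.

For the cart on the incline: the weight component along the slope is m₁g sin 53° = 4.8 × 9.81 × 0.7986 = 37.604 N and the normal force is N = m₁g cos 53° = 28.338 N.
Kinetic friction opposes the cart's motion up the incline: f = μN = 0.13 × 28.338 = 3.684 N acting down the slope.
Newton's second law for the cart (up-slope positive): T − 37.604 − 3.684 = 4.8 a. For the hanging block (downward positive): 7.8 × 9.81 − T = 7.8 a.
Adding the two equations eliminates T: 35.230 = 12.6 a, so a = 2.7960 m/s².
Then from the hanging block's equation, T = 7.8 × (9.81 − 2.7960) = 54.709 N.

54.71 N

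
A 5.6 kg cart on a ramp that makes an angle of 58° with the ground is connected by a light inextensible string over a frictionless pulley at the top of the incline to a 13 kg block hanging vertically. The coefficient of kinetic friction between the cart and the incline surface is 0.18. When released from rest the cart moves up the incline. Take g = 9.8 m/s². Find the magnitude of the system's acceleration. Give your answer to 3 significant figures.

4.07 m/s²

For the cart on the incline: the weight component along the slope is m₁g sin 58° = 5.6 × 9.8 × 0.8480 = 46.538 N and the normal force is N = m₁g cos 58° = 29.082 N.
Kinetic friction opposes the cart's motion up the incline: f = μN = 0.18 × 29.082 = 5.235 N acting down the slope.
Newton's second law for the cart (up-slope positive): T − 46.538 − 5.235 = 5.6 a. For the hanging block (downward positive): 13 × 9.8 − T = 13 a.
Adding the two equations eliminates T: 75.627 = 18.6 a, so a = 4.0660 m/s².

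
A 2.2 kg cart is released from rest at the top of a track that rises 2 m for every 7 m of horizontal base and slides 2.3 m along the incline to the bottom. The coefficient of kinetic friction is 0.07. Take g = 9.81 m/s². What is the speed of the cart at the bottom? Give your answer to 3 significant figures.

3.06 m/s

The weight component along the incline is mg sin 15.95° = 5.929 N and the normal force is N = mg cos 15.95° = 20.752 N.
Friction up the slope is f = μN = 0.07 × 20.752 = 1.453 N, so the net downslope force is 5.929 − 1.453 = 4.476 N and a = 4.476 / 2.2 = 2.0345 m/s².
Starting from rest over a distance of 2.3 m, v² = 2aL = 2 × 2.0345 × 2.3 = 9.3587, so v = 3.0592 m/s.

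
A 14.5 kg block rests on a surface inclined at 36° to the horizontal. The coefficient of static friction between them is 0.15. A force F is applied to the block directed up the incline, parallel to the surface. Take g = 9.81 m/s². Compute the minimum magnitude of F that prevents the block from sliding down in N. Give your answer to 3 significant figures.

The normal force is N = mg cos 36° = 115.079 N. With F at its minimum the block is on the verge of sliding down, so static friction is at its maximum μ_s N = 0.15 × 115.079 = 17.262 N and acts up the slope.
Equilibrium along the incline: F + μ_s N = mg sin 36°, so F = 83.610 − 17.262 = 66.348 N.

66.3 N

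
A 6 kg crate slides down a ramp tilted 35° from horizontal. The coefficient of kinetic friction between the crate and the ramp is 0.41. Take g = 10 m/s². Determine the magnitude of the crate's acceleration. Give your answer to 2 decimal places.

Resolving the weight along the incline: the component pulling the crate down the slope is mg sin 35° = 6 × 10 × 0.5736 = 34.416 N, and the normal force is N = mg cos 35° = 6 × 10 × 0.8192 = 49.152 N.
Kinetic friction acts up the slope with magnitude f = μN = 0.41 × 49.152 = 20.152 N.
Net force along the incline is 34.416 − 20.152 = 14.264 N, so a = 14.264 / 6 = 2.3773 m/s².

2.38 m/s²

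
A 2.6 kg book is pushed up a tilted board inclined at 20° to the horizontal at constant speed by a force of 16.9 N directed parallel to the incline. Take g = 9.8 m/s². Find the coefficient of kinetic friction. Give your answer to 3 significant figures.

0.342

At constant speed ΣF = 0 along the incline. The applied 16.9 N acts up the slope; the weight component mg sin 20° = 8.715 N and kinetic friction μN both act down the slope.
So 16.9 = 8.715 + μ × 23.943, giving μ = (16.9 − 8.715) / 23.943 = 0.3419.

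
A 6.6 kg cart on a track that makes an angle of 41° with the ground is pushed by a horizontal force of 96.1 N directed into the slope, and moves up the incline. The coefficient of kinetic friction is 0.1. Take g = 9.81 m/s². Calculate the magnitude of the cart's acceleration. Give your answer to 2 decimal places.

The horizontal push has components F cos 41° = 96.1 × 0.7547 = 72.527 N up the incline and F sin 41° = 96.1 × 0.6561 = 63.051 N pressing into the surface.
The normal force is therefore N = mg cos 41° + F sin 41° = 48.864 + 63.051 = 111.915 N, and kinetic friction down the slope is μN = 0.1 × 111.915 = 11.192 N.
Along the incline: F cos 41° − mg sin 41° − μN = ma, so 72.527 − 42.480 − 11.192 = 6.6 a, giving a = 2.8568 m/s².

2.86 m/s²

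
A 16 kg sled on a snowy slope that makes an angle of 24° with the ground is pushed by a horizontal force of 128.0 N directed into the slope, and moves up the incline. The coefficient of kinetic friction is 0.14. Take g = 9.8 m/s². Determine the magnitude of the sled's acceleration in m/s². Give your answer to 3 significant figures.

The horizontal push has components F cos 24° = 128.0 × 0.9135 = 116.928 N up the incline and F sin 24° = 128.0 × 0.4067 = 52.058 N pressing into the surface.
The normal force is therefore N = mg cos 24° + F sin 24° = 143.237 + 52.058 = 195.295 N, and kinetic friction down the slope is μN = 0.14 × 195.295 = 27.341 N.
Along the incline: F cos 24° − mg sin 24° − μN = ma, so 116.928 − 63.771 − 27.341 = 16 a, giving a = 1.6135 m/s².

1.61 m/s²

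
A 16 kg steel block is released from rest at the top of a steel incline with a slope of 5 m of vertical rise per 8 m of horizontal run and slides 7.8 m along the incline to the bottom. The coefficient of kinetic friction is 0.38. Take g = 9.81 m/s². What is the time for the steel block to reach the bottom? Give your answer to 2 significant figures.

The weight component along the incline is mg sin 32.01° = 83.189 N and the normal force is N = mg cos 32.01° = 133.102 N.
Friction up the slope is f = μN = 0.38 × 133.102 = 50.579 N, so the net downslope force is 83.189 − 50.579 = 32.610 N and a = 32.610 / 16 = 2.0381 m/s².
Starting from rest, L = ½at², so t = √(2L/a) = √(2 × 7.8 / 2.0381) = 2.7666 s.

2.8 s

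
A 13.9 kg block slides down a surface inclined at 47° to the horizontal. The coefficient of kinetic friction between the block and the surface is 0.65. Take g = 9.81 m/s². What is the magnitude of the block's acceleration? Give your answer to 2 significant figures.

Resolving the weight along the incline: the component pulling the block down the slope is mg sin 47° = 13.9 × 9.81 × 0.7314 = 99.733 N, and the normal force is N = mg cos 47° = 13.9 × 9.81 × 0.6820 = 92.997 N.
Kinetic friction acts up the slope with magnitude f = μN = 0.65 × 92.997 = 60.448 N.
Net force along the incline is 99.733 − 60.448 = 39.285 N, so a = 39.285 / 13.9 = 2.8263 m/s².

2.8 m/s²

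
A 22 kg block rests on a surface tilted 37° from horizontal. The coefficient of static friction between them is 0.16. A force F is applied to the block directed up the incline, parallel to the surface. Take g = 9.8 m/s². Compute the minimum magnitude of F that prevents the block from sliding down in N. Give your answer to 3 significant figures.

The normal force is N = mg cos 37° = 172.186 N. With F at its minimum the block is on the verge of sliding down, so static friction is at its maximum μ_s N = 0.16 × 172.186 = 27.550 N and acts up the slope.
Equilibrium along the incline: F + μ_s N = mg sin 37°, so F = 129.751 − 27.550 = 102.201 N.

102 N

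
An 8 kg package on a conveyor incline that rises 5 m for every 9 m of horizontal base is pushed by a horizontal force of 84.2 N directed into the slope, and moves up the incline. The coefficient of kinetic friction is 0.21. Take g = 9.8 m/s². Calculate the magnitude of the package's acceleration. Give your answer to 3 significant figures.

1.57 m/s²

The horizontal push has components F cos 29.05° = 84.2 × 0.8742 = 73.608 N up the incline and F sin 29.05° = 84.2 × 0.4856 = 40.888 N pressing into the surface.
The normal force is therefore N = mg cos 29.05° + F sin 29.05° = 68.537 + 40.888 = 109.425 N, and kinetic friction down the slope is μN = 0.21 × 109.425 = 22.979 N.
Along the incline: F cos 29.05° − mg sin 29.05° − μN = ma, so 73.608 − 38.071 − 22.979 = 8 a, giving a = 1.5698 m/s².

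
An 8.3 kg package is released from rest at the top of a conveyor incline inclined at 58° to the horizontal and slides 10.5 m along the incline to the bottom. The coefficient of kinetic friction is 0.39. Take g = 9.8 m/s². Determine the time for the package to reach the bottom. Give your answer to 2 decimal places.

The weight component along the incline is mg sin 58° = 68.980 N and the normal force is N = mg cos 58° = 43.104 N.
Friction up the slope is f = μN = 0.39 × 43.104 = 16.811 N, so the net downslope force is 68.980 − 16.811 = 52.169 N and a = 52.169 / 8.3 = 6.2854 m/s².
Starting from rest, L = ½at², so t = √(2L/a) = √(2 × 10.5 / 6.2854) = 1.8279 s.

1.83 s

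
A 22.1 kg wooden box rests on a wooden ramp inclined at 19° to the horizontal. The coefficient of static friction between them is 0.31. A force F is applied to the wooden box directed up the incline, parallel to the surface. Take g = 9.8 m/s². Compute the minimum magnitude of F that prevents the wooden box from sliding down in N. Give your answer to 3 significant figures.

The normal force is N = mg cos 19° = 204.780 N. With F at its minimum the wooden box is on the verge of sliding down, so static friction is at its maximum μ_s N = 0.31 × 204.780 = 63.482 N and acts up the slope.
Equilibrium along the incline: F + μ_s N = mg sin 19°, so F = 70.512 − 63.482 = 7.030 N.

7.03 N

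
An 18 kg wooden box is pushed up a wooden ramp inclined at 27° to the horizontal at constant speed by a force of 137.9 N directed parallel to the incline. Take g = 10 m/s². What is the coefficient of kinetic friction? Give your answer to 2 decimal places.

0.35

At constant speed ΣF = 0 along the incline. The applied 137.9 N acts up the slope; the weight component mg sin 27° = 81.718 N and kinetic friction μN both act down the slope.
So 137.9 = 81.718 + μ × 160.381, giving μ = (137.9 − 81.718) / 160.381 = 0.3503.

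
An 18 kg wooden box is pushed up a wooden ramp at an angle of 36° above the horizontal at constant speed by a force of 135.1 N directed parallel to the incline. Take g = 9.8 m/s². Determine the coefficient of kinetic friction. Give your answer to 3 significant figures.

0.220

At constant speed ΣF = 0 along the incline. The applied 135.1 N acts up the slope; the weight component mg sin 36° = 103.685 N and kinetic friction μN both act down the slope.
So 135.1 = 103.685 + μ × 142.711, giving μ = (135.1 − 103.685) / 142.711 = 0.2201.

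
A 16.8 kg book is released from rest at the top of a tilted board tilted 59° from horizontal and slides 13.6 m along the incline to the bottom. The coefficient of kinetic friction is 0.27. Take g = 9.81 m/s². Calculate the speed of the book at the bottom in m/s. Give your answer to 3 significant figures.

13.8 m/s

The weight component along the incline is mg sin 59° = 141.268 N and the normal force is N = mg cos 59° = 84.882 N.
Friction up the slope is f = μN = 0.27 × 84.882 = 22.918 N, so the net downslope force is 141.268 − 22.918 = 118.350 N and a = 118.350 / 16.8 = 7.0446 m/s².
Starting from rest over a distance of 13.6 m, v² = 2aL = 2 × 7.0446 × 13.6 = 191.6131, so v = 13.8424 m/s.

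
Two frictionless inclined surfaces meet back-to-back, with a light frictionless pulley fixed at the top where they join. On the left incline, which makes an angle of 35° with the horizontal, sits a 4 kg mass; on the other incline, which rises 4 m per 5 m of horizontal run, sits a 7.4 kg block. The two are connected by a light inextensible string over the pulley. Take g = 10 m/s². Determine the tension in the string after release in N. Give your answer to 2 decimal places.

31.11 N

Resolve each weight along its own incline: the 4 kg mass has component 4 × 10 × sin 35° = 22.943 N down its slope, and the 7.4 kg mass has 7.4 × 10 × sin 38.66° = 46.227 N down its slope.
The 7.4 kg side's 46.227 N exceeds the other side's 22.943 N, so that mass slides down and the 4 kg mass slides up. Taking that direction as positive, Newton's second law for the whole system gives 46.227 − 22.943 = (4 + 7.4) a, so a = 23.284 / 11.4 = 2.0425 m/s².
For the 4 kg mass (up-slope positive): T − 22.943 = 4 × 2.0425, so T = 31.113 N.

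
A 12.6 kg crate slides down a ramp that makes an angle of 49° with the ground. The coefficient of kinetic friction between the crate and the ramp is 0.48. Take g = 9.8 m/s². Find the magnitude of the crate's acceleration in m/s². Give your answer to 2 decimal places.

Resolving the weight along the incline: the component pulling the crate down the slope is mg sin 49° = 12.6 × 9.8 × 0.7547 = 93.190 N, and the normal force is N = mg cos 49° = 12.6 × 9.8 × 0.6561 = 81.015 N.
Kinetic friction acts up the slope with magnitude f = μN = 0.48 × 81.015 = 38.887 N.
Net force along the incline is 93.190 − 38.887 = 54.303 N, so a = 54.303 / 12.6 = 4.3098 m/s².

4.31 m/s²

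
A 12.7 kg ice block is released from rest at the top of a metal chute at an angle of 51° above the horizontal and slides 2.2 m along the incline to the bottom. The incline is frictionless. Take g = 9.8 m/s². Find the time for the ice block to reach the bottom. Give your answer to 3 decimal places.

The weight component along the incline is mg sin 51° = 96.724 N and the normal force is N = mg cos 51° = 78.325 N.
With no friction, a = g sin 51° = 7.6160 m/s².
Starting from rest, L = ½at², so t = √(2L/a) = √(2 × 2.2 / 7.6160) = 0.7601 s.

0.760 s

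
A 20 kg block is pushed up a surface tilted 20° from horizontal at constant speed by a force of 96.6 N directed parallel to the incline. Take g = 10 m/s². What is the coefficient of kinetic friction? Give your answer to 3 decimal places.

At constant speed ΣF = 0 along the incline. The applied 96.6 N acts up the slope; the weight component mg sin 20° = 68.404 N and kinetic friction μN both act down the slope.
So 96.6 = 68.404 + μ × 187.939, giving μ = (96.6 − 68.404) / 187.939 = 0.1500.

0.150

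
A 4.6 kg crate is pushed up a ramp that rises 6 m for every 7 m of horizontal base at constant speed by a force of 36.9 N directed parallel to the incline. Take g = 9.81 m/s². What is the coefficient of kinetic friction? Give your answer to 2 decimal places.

0.22

At constant speed ΣF = 0 along the incline. The applied 36.9 N acts up the slope; the weight component mg sin 40.60° = 29.368 N and kinetic friction μN both act down the slope.
So 36.9 = 29.368 + μ × 34.262, giving μ = (36.9 − 29.368) / 34.262 = 0.2198.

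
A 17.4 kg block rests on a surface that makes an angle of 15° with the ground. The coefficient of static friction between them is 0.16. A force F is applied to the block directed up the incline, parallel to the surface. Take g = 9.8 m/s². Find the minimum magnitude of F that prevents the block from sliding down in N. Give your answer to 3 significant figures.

17.8 N

The normal force is N = mg cos 15° = 164.710 N. With F at its minimum the block is on the verge of sliding down, so static friction is at its maximum μ_s N = 0.16 × 164.710 = 26.354 N and acts up the slope.
Equilibrium along the incline: F + μ_s N = mg sin 15°, so F = 44.134 − 26.354 = 17.780 N.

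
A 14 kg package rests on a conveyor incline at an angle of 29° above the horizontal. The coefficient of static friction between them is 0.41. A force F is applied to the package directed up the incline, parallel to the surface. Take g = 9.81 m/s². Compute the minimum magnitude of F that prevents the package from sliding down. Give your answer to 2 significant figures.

The normal force is N = mg cos 29° = 120.120 N. With F at its minimum the package is on the verge of sliding down, so static friction is at its maximum μ_s N = 0.41 × 120.120 = 49.249 N and acts up the slope.
Equilibrium along the incline: F + μ_s N = mg sin 29°, so F = 66.584 − 49.249 = 17.335 N.

17 N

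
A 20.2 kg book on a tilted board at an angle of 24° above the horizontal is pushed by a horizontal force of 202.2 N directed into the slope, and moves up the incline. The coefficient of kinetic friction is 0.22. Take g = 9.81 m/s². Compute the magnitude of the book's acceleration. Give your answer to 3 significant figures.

The horizontal push has components F cos 24° = 202.2 × 0.9135 = 184.710 N up the incline and F sin 24° = 202.2 × 0.4067 = 82.235 N pressing into the surface.
The normal force is therefore N = mg cos 24° + F sin 24° = 181.021 + 82.235 = 263.256 N, and kinetic friction down the slope is μN = 0.22 × 263.256 = 57.916 N.
Along the incline: F cos 24° − mg sin 24° − μN = ma, so 184.710 − 80.592 − 57.916 = 20.2 a, giving a = 2.2872 m/s².

2.29 m/s²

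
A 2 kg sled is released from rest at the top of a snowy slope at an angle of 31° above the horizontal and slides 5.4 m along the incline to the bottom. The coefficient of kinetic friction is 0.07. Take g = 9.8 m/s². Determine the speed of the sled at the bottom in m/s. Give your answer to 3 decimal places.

The weight component along the incline is mg sin 31° = 10.095 N and the normal force is N = mg cos 31° = 16.800 N.
Friction up the slope is f = μN = 0.07 × 16.800 = 1.176 N, so the net downslope force is 10.095 − 1.176 = 8.919 N and a = 8.919 / 2 = 4.4595 m/s².
Starting from rest over a distance of 5.4 m, v² = 2aL = 2 × 4.4595 × 5.4 = 48.1626, so v = 6.9399 m/s.

6.940 m/s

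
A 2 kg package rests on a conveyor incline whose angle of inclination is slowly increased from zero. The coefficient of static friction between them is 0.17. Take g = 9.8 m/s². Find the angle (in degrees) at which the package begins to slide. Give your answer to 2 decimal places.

9.65°

At the threshold of sliding, static friction is at its maximum μ_s N and exactly balances the weight component along the incline: mg sin θ = μ_s mg cos θ.
Hence tan θ = μ_s = 0.17, so θ = arctan(0.17) = 9.6480°.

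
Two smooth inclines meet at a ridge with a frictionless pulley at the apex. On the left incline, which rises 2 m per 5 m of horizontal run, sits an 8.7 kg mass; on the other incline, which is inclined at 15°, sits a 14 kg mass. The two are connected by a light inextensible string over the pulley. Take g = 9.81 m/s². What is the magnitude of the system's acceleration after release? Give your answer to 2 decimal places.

Resolve each weight along its own incline: the 8.7 kg mass has component 8.7 × 9.81 × sin 21.80° = 31.697 N down its slope, and the 14 kg mass has 14 × 9.81 × sin 15° = 35.546 N down its slope.
The 14 kg side's 35.546 N exceeds the other side's 31.697 N, so that mass slides down and the 8.7 kg mass slides up. Taking that direction as positive, Newton's second law for the whole system gives 35.546 − 31.697 = (8.7 + 14) a, so a = 3.849 / 22.7 = 0.1696 m/s².

0.17 m/s²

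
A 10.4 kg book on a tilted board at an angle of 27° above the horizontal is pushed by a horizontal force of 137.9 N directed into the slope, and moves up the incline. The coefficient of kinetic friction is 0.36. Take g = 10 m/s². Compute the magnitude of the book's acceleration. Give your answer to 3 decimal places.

1.900 m/s²

The horizontal push has components F cos 27° = 137.9 × 0.8910 = 122.869 N up the incline and F sin 27° = 137.9 × 0.4540 = 62.607 N pressing into the surface.
The normal force is therefore N = mg cos 27° + F sin 27° = 92.664 + 62.607 = 155.271 N, and kinetic friction down the slope is μN = 0.36 × 155.271 = 55.898 N.
Along the incline: F cos 27° − mg sin 27° − μN = ma, so 122.869 − 47.216 − 55.898 = 10.4 a, giving a = 1.8995 m/s².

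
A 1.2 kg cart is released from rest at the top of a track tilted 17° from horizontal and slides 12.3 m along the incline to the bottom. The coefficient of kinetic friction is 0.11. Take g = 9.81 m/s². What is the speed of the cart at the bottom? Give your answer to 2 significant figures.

The weight component along the incline is mg sin 17° = 3.442 N and the normal force is N = mg cos 17° = 11.258 N.
Friction up the slope is f = μN = 0.11 × 11.258 = 1.238 N, so the net downslope force is 3.442 − 1.238 = 2.204 N and a = 2.204 / 1.2 = 1.8367 m/s².
Starting from rest over a distance of 12.3 m, v² = 2aL = 2 × 1.8367 × 12.3 = 45.1828, so v = 6.7218 m/s.

6.7 m/s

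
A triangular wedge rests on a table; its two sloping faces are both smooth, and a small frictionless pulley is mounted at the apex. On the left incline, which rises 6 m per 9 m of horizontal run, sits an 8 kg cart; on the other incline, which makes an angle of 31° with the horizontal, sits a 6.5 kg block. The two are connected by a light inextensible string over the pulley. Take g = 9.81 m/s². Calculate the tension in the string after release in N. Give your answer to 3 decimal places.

37.634 N

Resolve each weight along its own incline: the 8 kg mass has component 8 × 9.81 × sin 33.69° = 43.533 N down its slope, and the 6.5 kg mass has 6.5 × 9.81 × sin 31° = 32.841 N down its slope.
The 8 kg side's 43.533 N exceeds the other side's 32.841 N, so that mass slides down and the 6.5 kg mass slides up. Taking that direction as positive, Newton's second law for the whole system gives 43.533 − 32.841 = (8 + 6.5) a, so a = 10.692 / 14.5 = 0.7374 m/s².
For the 6.5 kg mass (up-slope positive): T − 32.841 = 6.5 × 0.7374, so T = 37.634 N.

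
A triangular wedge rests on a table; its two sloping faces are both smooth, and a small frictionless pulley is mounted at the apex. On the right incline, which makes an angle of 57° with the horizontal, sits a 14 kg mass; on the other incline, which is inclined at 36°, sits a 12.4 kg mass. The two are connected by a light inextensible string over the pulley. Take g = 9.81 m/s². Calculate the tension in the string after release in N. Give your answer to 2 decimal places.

92.02 N

Resolve each weight along its own incline: the 14 kg mass has component 14 × 9.81 × sin 57° = 115.183 N down its slope, and the 12.4 kg mass has 12.4 × 9.81 × sin 36° = 71.501 N down its slope.
The 14 kg side's 115.183 N exceeds the other side's 71.501 N, so that mass slides down and the 12.4 kg mass slides up. Taking that direction as positive, Newton's second law for the whole system gives 115.183 − 71.501 = (14 + 12.4) a, so a = 43.682 / 26.4 = 1.6546 m/s².
For the 12.4 kg mass (up-slope positive): T − 71.501 = 12.4 × 1.6546, so T = 92.018 N.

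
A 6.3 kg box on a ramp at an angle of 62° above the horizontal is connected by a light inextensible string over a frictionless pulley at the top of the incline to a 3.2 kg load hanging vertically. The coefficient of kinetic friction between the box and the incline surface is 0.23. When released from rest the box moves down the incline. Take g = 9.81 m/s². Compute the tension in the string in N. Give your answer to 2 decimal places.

36.95 N

For the box on the incline: the weight component along the slope is m₁g sin 62° = 6.3 × 9.81 × 0.8829 = 54.566 N and the normal force is N = m₁g cos 62° = 29.015 N.
Kinetic friction opposes the box's motion down the incline: f = μN = 0.23 × 29.015 = 6.673 N acting up the slope.
Newton's second law for the box (down-slope positive): 54.566 − 6.673 − T = 6.3 a. For the hanging load (upward positive): T − 3.2 × 9.81 = 3.2 a.
Adding the two equations eliminates T: 16.501 = 9.5 a, so a = 1.7369 m/s².
Then from the hanging load's equation, T = 3.2 × (9.81 + 1.7369) = 36.950 N.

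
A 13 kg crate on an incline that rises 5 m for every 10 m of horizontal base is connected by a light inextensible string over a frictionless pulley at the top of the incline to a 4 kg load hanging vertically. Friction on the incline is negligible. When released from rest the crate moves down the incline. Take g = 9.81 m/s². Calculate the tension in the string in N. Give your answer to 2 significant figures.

43 N

For the crate on the incline: the weight component along the slope is m₁g sin 26.57° = 13 × 9.81 × 0.4472 = 57.031 N and the normal force is N = m₁g cos 26.57° = 114.066 N.
Newton's second law for the crate (down-slope positive): 57.031 − T = 13 a. For the hanging load (upward positive): T − 4 × 9.81 = 4 a.
Adding the two equations eliminates T: 17.791 = 17 a, so a = 1.0465 m/s².
Then from the hanging load's equation, T = 4 × (9.81 + 1.0465) = 43.426 N.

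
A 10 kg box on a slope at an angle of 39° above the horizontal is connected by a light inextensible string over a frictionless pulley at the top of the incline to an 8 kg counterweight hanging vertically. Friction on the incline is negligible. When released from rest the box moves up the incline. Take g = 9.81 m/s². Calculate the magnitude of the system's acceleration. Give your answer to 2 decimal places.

0.93 m/s²

For the box on the incline: the weight component along the slope is m₁g sin 39° = 10 × 9.81 × 0.6293 = 61.734 N and the normal force is N = m₁g cos 39° = 76.238 N.
Newton's second law for the box (up-slope positive): T − 61.734 = 10 a. For the hanging counterweight (downward positive): 8 × 9.81 − T = 8 a.
Adding the two equations eliminates T: 16.746 = 18 a, so a = 0.9303 m/s².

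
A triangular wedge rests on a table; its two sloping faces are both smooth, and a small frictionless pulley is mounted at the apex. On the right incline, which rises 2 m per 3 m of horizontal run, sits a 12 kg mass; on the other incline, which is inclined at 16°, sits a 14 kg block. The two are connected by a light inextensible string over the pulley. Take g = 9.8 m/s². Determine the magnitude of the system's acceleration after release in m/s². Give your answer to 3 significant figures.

1.05 m/s²

Resolve each weight along its own incline: the 12 kg mass has component 12 × 9.8 × sin 33.69° = 65.233 N down its slope, and the 14 kg mass has 14 × 9.8 × sin 16° = 37.817 N down its slope.
The 12 kg side's 65.233 N exceeds the other side's 37.817 N, so that mass slides down and the 14 kg mass slides up. Taking that direction as positive, Newton's second law for the whole system gives 65.233 − 37.817 = (12 + 14) a, so a = 27.416 / 26 = 1.0545 m/s².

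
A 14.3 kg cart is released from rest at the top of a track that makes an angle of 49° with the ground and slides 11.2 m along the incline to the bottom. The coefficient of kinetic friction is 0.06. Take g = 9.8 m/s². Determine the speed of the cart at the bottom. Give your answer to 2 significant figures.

The weight component along the incline is mg sin 49° = 105.765 N and the normal force is N = mg cos 49° = 91.940 N.
Friction up the slope is f = μN = 0.06 × 91.940 = 5.516 N, so the net downslope force is 105.765 − 5.516 = 100.249 N and a = 100.249 / 14.3 = 7.0104 m/s².
Starting from rest over a distance of 11.2 m, v² = 2aL = 2 × 7.0104 × 11.2 = 157.0330, so v = 12.5313 m/s.

13 m/s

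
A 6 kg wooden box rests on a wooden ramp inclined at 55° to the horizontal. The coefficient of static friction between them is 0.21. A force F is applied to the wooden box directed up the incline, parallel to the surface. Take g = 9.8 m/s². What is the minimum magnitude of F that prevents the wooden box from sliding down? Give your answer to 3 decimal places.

The normal force is N = mg cos 55° = 33.726 N. With F at its minimum the wooden box is on the verge of sliding down, so static friction is at its maximum μ_s N = 0.21 × 33.726 = 7.082 N and acts up the slope.
Equilibrium along the incline: F + μ_s N = mg sin 55°, so F = 48.166 − 7.082 = 41.084 N.

41.084 N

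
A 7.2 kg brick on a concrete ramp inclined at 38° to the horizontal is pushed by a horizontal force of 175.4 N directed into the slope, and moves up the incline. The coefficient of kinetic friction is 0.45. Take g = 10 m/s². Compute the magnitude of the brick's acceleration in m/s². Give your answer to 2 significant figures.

2.7 m/s²

The horizontal push has components F cos 38° = 175.4 × 0.7880 = 138.215 N up the incline and F sin 38° = 175.4 × 0.6157 = 107.994 N pressing into the surface.
The normal force is therefore N = mg cos 38° + F sin 38° = 56.736 + 107.994 = 164.730 N, and kinetic friction down the slope is μN = 0.45 × 164.730 = 74.129 N.
Along the incline: F cos 38° − mg sin 38° − μN = ma, so 138.215 − 44.330 − 74.129 = 7.2 a, giving a = 2.7439 m/s².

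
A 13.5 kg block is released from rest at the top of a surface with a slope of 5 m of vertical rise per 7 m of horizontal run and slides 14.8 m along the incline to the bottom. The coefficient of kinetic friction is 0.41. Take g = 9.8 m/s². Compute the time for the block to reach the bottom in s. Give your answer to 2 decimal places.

3.49 s

The weight component along the incline is mg sin 35.54° = 76.898 N and the normal force is N = mg cos 35.54° = 107.657 N.
Friction up the slope is f = μN = 0.41 × 107.657 = 44.139 N, so the net downslope force is 76.898 − 44.139 = 32.759 N and a = 32.759 / 13.5 = 2.4266 m/s².
Starting from rest, L = ½at², so t = √(2L/a) = √(2 × 14.8 / 2.4266) = 3.4926 s.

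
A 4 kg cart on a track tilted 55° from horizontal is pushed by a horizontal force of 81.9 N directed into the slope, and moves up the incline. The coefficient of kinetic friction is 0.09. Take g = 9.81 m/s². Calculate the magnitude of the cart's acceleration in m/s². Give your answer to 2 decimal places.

1.69 m/s²

The horizontal push has components F cos 55° = 81.9 × 0.5736 = 46.978 N up the incline and F sin 55° = 81.9 × 0.8192 = 67.092 N pressing into the surface.
The normal force is therefore N = mg cos 55° + F sin 55° = 22.508 + 67.092 = 89.600 N, and kinetic friction down the slope is μN = 0.09 × 89.600 = 8.064 N.
Along the incline: F cos 55° − mg sin 55° − μN = ma, so 46.978 − 32.145 − 8.064 = 4 a, giving a = 1.6922 m/s².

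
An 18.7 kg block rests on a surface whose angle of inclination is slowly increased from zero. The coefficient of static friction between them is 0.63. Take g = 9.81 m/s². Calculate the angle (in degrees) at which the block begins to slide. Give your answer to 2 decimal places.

32.21°

At the threshold of sliding, static friction is at its maximum μ_s N and exactly balances the weight component along the incline: mg sin θ = μ_s mg cos θ.
Hence tan θ = μ_s = 0.63, so θ = arctan(0.63) = 32.2109°.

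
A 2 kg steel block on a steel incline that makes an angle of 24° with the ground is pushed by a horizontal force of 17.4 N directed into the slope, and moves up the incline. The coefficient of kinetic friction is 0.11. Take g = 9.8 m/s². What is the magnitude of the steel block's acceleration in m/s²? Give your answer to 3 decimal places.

2.588 m/s²

The horizontal push has components F cos 24° = 17.4 × 0.9135 = 15.895 N up the incline and F sin 24° = 17.4 × 0.4067 = 7.077 N pressing into the surface.
The normal force is therefore N = mg cos 24° + F sin 24° = 17.905 + 7.077 = 24.982 N, and kinetic friction down the slope is μN = 0.11 × 24.982 = 2.748 N.
Along the incline: F cos 24° − mg sin 24° − μN = ma, so 15.895 − 7.971 − 2.748 = 2 a, giving a = 2.5880 m/s².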